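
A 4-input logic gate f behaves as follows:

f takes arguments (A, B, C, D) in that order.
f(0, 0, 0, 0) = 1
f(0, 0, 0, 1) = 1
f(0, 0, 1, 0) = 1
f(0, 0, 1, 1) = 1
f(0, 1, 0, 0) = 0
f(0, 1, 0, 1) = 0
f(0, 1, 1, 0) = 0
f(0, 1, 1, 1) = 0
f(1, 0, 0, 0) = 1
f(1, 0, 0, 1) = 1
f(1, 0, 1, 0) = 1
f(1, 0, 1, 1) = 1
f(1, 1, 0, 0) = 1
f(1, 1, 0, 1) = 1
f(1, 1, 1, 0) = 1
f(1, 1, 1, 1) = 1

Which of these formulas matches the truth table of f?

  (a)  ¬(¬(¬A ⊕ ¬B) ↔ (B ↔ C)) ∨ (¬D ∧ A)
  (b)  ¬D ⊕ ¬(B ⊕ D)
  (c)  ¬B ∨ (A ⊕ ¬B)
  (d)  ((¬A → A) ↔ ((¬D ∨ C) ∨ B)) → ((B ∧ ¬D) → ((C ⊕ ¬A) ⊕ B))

(a) fails at (0,0,0,0): the formula yields 0, f is 1.
(b) fails at (0,0,0,0): the formula yields 0, f is 1.
(d) fails at (0,1,0,0): the formula yields 1, f is 0.
Only (c) survives; checking it on all 16 rows confirms it matches f.

c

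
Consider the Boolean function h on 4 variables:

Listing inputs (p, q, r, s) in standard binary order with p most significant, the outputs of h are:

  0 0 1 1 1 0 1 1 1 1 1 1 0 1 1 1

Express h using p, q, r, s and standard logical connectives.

The 0-rows are (0,0,0,0), (0,0,0,1), (0,1,0,1), (1,1,0,0). Take each as a conjunction (¬p·¬q·¬r·¬s, ¬p·¬q·¬r·s, ¬p·q·¬r·s, p·q·¬r·¬s), form their disjunction, and complement — that gives a formula that is 1 everywhere h is.

h(p, q, r, s) = ((((((p' · q') · r') · s') + (((p' · q') · r') · s)) + (((p' · q) · r') · s)) + (((p · q) · r') · s'))'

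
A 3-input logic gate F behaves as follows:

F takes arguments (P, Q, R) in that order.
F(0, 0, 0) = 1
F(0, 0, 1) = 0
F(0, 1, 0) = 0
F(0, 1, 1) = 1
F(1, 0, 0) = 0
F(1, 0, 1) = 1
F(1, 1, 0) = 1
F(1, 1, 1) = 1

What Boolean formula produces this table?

F is 0 on only 3 rows — (0,0,1), (0,1,0), (1,0,0). Writing each as a minterm (¬P·¬Q·R, ¬P·Q·¬R, P·¬Q·¬R) and OR-ing them characterizes exactly where F=0, so F is the negation of that disjunction.

F(P, Q, R) = not ((((not P and not Q) and R) or ((not P and Q) and not R)) or ((P and not Q) and not R))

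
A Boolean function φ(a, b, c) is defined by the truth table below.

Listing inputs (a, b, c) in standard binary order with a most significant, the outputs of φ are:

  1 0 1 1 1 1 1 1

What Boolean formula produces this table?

φ(a, b, c) = ¬((¬a ∧ ¬b) ∧ c)

φ is 0 on exactly one input, (0,0,1), whose minterm is ¬a·¬b·c. So φ is the negation of that single conjunction.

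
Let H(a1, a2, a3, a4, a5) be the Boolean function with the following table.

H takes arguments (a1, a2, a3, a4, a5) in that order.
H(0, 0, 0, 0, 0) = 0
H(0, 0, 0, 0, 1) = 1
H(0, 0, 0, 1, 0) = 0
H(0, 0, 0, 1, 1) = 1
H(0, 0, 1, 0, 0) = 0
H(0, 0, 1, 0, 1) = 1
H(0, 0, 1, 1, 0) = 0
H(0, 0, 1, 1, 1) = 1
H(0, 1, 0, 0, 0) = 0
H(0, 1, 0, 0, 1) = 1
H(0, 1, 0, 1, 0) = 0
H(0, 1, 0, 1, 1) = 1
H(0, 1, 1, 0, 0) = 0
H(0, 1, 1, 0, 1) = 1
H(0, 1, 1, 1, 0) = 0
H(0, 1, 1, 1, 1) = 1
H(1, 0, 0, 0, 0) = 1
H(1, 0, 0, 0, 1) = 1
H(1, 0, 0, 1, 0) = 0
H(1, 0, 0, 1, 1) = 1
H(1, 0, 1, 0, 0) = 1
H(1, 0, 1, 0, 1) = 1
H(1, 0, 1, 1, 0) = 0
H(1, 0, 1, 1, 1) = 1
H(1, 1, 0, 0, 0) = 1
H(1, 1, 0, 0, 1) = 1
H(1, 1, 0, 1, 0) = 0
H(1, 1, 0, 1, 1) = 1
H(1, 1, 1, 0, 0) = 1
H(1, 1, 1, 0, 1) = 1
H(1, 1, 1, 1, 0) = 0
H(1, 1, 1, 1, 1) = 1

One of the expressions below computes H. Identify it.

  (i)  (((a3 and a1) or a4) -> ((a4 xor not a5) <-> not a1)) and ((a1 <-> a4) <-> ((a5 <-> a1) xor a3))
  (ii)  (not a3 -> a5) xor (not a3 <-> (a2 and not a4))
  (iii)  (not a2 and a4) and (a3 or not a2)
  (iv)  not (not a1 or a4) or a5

iv

(i) disagrees with H on (0,0,0,0,0) (formula → 1, table → 0); rule it out.
(ii) disagrees with H on (0,0,1,0,1) (formula → 0, table → 1); rule it out.
(iii) disagrees with H on (0,0,0,0,1) (formula → 0, table → 1); rule it out.
(iv) is the remaining candidate, and it agrees with H on all 32 inputs.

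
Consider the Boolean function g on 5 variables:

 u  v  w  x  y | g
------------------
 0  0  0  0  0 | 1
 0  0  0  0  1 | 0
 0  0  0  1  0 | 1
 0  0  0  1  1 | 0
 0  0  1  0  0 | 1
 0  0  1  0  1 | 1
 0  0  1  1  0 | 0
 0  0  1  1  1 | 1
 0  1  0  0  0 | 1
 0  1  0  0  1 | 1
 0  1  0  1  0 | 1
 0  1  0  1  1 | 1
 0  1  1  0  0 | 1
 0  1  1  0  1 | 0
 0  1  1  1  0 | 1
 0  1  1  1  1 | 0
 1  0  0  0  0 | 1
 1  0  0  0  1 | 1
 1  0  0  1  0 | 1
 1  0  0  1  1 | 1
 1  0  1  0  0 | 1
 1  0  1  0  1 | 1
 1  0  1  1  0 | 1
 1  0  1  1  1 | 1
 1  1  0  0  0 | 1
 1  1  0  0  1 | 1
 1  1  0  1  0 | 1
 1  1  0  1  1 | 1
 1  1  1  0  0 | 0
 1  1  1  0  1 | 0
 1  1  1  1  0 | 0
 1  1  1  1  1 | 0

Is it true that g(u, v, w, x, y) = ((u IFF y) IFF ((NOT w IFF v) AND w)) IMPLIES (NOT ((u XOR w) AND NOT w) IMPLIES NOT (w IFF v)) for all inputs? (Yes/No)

No

Check the formula against g row by row:
  u=0, v=0, w=0, x=0, y=0: formula gives 1, g = 1 ✓
  u=0, v=0, w=0, x=0, y=1: formula gives 0, g = 0 ✓
  u=0, v=0, w=0, x=1, y=0: formula gives 1, g = 1 ✓
  u=0, v=0, w=0, x=1, y=1: formula gives 0, g = 0 ✓
  …
  u=0, v=0, w=1, x=1, y=0: formula gives 1, but g = 0 ✗
Row (0,0,1,1,0) is a counterexample, so the formula is not equivalent to g.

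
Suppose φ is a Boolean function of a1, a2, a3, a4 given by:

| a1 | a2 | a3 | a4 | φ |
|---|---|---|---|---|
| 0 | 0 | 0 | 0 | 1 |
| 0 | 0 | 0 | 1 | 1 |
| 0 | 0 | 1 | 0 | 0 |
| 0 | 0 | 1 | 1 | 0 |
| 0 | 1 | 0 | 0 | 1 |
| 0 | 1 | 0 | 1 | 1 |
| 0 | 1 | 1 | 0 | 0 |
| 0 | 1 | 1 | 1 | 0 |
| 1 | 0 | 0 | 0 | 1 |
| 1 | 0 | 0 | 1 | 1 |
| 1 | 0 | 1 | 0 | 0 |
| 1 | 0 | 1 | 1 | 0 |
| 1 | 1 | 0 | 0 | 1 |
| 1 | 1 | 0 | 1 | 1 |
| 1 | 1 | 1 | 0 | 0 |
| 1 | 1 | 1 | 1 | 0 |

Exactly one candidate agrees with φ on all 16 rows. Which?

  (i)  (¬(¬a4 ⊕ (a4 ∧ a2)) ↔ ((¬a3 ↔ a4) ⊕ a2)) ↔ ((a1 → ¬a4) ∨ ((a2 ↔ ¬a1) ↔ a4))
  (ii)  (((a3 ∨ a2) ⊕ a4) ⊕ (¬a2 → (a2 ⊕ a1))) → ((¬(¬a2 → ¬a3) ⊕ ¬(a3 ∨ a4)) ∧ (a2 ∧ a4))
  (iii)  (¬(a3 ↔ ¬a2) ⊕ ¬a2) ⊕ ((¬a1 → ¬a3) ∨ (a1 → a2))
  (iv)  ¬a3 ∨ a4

(i) disagrees with φ on (0,1,0,0) (formula → 0, table → 1); rule it out.
(ii) disagrees with φ on (0,0,0,1) (formula → 0, table → 1); rule it out.
(iv) disagrees with φ on (0,0,1,1) (formula → 1, table → 0); rule it out.
That leaves (iii). Evaluating it on every row reproduces the table of φ exactly.

iii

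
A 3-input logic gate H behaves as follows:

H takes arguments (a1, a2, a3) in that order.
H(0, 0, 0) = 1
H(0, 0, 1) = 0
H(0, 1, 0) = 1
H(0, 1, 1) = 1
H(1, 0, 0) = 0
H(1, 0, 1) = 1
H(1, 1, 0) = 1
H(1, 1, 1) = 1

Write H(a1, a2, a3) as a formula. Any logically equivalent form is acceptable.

H(a1, a2, a3) = (((a1' · a2') · a3) + ((a1 · a2') · a3'))'

There are just 2 zero rows: (0,0,1), (1,0,0). Their minterms are ¬a1·¬a2·a3, a1·¬a2·¬a3; the OR of those covers precisely the 0-outputs, and negating it yields H.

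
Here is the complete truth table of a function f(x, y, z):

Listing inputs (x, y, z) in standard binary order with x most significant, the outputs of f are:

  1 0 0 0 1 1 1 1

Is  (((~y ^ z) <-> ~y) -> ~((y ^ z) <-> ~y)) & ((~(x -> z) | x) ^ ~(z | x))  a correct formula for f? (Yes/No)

No

Test each input against both f and the formula:
  x=0, y=0, z=0: formula gives 1, f = 1 ✓
  x=0, y=0, z=1: formula gives 0, f = 0 ✓
  x=0, y=1, z=0: formula gives 1, but f = 0 ✗
A single disagreement suffices: at (0,1,0) they differ, so the formula does not compute f.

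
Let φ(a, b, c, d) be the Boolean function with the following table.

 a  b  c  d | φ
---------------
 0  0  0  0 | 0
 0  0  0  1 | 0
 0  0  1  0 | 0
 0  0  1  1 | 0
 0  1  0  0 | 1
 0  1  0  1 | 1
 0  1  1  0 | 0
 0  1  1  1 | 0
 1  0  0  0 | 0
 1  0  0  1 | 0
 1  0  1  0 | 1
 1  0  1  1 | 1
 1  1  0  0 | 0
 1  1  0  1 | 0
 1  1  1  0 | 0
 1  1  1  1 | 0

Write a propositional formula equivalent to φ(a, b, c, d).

φ(a, b, c, d) = (((((¬a ∧ b) ∧ ¬c) ∧ ¬d) ∨ (((¬a ∧ b) ∧ ¬c) ∧ d)) ∨ (((a ∧ ¬b) ∧ c) ∧ ¬d)) ∨ (((a ∧ ¬b) ∧ c) ∧ d)

Collect the rows where φ=1 — (0,1,0,0), (0,1,0,1), (1,0,1,0), (1,0,1,1) — and write one minterm per row: ¬a·b·¬c·¬d, ¬a·b·¬c·d, a·¬b·c·¬d, a·¬b·c·d. Their union (logical OR) reproduces the table exactly.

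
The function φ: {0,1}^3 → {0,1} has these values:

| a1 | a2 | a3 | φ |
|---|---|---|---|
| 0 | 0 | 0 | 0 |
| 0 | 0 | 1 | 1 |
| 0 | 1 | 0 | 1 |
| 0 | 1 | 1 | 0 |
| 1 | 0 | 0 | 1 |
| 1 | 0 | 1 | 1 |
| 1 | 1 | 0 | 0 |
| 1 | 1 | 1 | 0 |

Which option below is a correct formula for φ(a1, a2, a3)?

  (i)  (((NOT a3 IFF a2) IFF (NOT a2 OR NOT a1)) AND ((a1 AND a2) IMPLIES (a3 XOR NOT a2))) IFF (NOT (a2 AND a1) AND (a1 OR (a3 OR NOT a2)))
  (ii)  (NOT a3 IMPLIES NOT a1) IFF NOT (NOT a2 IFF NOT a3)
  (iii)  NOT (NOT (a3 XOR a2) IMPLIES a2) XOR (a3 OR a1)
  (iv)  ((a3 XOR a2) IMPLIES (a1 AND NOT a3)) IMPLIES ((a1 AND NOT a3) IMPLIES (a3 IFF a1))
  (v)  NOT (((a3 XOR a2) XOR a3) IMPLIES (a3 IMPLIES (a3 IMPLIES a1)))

(i) disagrees with φ on (0,1,0) (formula → 0, table → 1); rule it out.
(iii) disagrees with φ on (0,0,0) (formula → 1, table → 0); rule it out.
(iv) disagrees with φ on (0,0,0) (formula → 1, table → 0); rule it out.
(v) disagrees with φ on (0,0,1) (formula → 0, table → 1); rule it out.
Only (ii) survives; checking it on all 8 rows confirms it matches φ.

ii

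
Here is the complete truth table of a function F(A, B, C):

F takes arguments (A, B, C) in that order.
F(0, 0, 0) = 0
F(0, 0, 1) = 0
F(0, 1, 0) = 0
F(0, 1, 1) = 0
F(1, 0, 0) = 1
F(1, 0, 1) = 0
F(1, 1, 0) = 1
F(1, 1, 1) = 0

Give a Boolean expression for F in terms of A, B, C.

F(A, B, C) = ((A ∧ ¬B) ∧ ¬C) ∨ ((A ∧ B) ∧ ¬C)

Collect the rows where F=1 — (1,0,0), (1,1,0) — and write one minterm per row: A·¬B·¬C, A·B·¬C. Their union (logical OR) reproduces the table exactly.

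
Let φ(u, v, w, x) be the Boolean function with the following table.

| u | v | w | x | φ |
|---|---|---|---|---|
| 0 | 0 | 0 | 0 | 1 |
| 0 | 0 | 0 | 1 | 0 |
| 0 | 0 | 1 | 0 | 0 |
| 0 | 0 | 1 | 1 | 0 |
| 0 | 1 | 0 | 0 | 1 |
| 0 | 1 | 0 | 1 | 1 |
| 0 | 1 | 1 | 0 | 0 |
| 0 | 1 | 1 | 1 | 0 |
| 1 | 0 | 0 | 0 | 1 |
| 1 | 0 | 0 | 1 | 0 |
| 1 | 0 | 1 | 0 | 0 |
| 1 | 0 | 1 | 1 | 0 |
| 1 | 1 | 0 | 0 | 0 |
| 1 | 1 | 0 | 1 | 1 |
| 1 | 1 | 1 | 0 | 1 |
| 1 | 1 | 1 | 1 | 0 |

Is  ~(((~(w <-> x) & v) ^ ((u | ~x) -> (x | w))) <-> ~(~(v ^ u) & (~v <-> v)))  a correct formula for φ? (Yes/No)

No

Evaluate ~(((~(w <-> x) & v) ^ ((u | ~x) -> (x | w))) <-> ~(~(v ^ u) & (~v <-> v))) on each row and compare to φ:
  u=0, v=0, w=0, x=0: formula gives 1, φ = 1 ✓
  u=0, v=0, w=0, x=1: formula gives 0, φ = 0 ✓
  u=0, v=0, w=1, x=0: formula gives 0, φ = 0 ✓
  u=0, v=0, w=1, x=1: formula gives 0, φ = 0 ✓
  …
  u=0, v=1, w=1, x=0: formula gives 1, but φ = 0 ✗
Since they disagree at (0,1,1,0), the expression is not a correct formula for φ.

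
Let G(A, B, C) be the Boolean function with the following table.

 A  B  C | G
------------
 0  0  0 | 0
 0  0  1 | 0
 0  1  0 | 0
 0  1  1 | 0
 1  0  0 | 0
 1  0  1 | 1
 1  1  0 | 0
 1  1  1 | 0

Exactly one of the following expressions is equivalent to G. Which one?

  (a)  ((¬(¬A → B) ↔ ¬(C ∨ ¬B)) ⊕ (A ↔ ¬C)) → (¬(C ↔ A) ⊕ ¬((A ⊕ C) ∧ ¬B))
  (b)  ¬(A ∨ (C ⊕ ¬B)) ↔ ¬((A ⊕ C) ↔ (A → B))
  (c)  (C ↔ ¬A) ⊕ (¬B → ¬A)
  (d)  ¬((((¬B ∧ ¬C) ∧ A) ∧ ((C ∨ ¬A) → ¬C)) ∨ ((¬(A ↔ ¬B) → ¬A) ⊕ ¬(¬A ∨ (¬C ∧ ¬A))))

(a): at (0,0,0) it gives 1, but G = 0 — eliminated.
(b): at (0,1,0) it gives 1, but G = 0 — eliminated.
(c): at (0,0,0) it gives 1, but G = 0 — eliminated.
That leaves (d). Evaluating it on every row reproduces the table of G exactly.

d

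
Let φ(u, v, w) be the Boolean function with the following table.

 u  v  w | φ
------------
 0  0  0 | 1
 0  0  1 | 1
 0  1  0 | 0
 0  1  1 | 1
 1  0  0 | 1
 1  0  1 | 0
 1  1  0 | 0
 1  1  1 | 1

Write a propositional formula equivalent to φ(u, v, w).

φ(u, v, w) = ((((u' · v) · w') + ((u · v') · w)) + ((u · v) · w'))'

There are just 3 zero rows: (0,1,0), (1,0,1), (1,1,0). Their minterms are ¬u·v·¬w, u·¬v·w, u·v·¬w; the OR of those covers precisely the 0-outputs, and negating it yields φ.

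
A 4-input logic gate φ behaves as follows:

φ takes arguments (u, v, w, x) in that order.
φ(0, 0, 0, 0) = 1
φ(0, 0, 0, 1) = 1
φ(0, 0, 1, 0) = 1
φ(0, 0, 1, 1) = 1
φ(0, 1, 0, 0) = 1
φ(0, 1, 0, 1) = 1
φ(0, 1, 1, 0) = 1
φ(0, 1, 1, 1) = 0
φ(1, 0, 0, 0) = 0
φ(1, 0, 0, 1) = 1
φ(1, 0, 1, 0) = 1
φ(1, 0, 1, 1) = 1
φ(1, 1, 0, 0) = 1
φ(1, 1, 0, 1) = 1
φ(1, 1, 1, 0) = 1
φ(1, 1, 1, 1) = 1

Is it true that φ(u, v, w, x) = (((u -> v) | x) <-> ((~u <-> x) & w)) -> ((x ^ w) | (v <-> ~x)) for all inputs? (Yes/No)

Evaluate (((u -> v) | x) <-> ((~u <-> x) & w)) -> ((x ^ w) | (v <-> ~x)) on each row and compare to φ:
  u=0, v=0, w=0, x=0: formula gives 1, φ = 1 ✓
  u=0, v=0, w=0, x=1: formula gives 1, φ = 1 ✓
  u=0, v=0, w=1, x=0: formula gives 1, φ = 1 ✓
  u=0, v=0, w=1, x=1: formula gives 1, φ = 1 ✓
  … (the remaining 12 rows also agree.)
No disagreement on any input; they are logically equivalent.

Yes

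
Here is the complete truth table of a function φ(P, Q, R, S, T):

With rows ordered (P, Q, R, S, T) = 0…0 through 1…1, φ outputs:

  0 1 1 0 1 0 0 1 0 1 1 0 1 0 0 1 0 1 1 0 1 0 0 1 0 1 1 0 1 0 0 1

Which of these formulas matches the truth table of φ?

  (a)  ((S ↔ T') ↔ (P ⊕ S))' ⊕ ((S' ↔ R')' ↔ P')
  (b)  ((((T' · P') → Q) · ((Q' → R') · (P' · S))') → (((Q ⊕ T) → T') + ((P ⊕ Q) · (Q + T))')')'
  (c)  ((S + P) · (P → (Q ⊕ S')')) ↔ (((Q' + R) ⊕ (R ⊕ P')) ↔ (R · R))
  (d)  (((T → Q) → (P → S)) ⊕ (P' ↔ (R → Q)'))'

(b): at (0,0,0,1,0) it gives 0, but φ = 1 — eliminated.
(c): at (0,0,0,0,1) it gives 0, but φ = 1 — eliminated.
(d): at (0,0,0,0,1) it gives 0, but φ = 1 — eliminated.
(a) is the remaining candidate, and it agrees with φ on all 32 inputs.

a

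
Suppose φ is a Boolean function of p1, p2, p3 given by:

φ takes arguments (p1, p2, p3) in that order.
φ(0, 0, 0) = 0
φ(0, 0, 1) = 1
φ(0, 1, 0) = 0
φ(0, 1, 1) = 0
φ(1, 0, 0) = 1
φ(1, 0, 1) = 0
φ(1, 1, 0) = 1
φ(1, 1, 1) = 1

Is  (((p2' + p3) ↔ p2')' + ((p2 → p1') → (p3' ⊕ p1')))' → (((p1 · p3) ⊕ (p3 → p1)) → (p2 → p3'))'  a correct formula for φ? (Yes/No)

Evaluate (((p2' + p3) ↔ p2')' + ((p2 → p1') → (p3' ⊕ p1')))' → (((p1 · p3) ⊕ (p3 → p1)) → (p2 → p3'))' on each row and compare to φ:
  p1=0, p2=0, p3=0: formula gives 0, φ = 0 ✓
  p1=0, p2=0, p3=1: formula gives 1, φ = 1 ✓
  p1=0, p2=1, p3=0: formula gives 0, φ = 0 ✓
  p1=0, p2=1, p3=1: formula gives 1, but φ = 0 ✗
A single disagreement suffices: at (0,1,1) they differ, so the formula does not compute φ.

No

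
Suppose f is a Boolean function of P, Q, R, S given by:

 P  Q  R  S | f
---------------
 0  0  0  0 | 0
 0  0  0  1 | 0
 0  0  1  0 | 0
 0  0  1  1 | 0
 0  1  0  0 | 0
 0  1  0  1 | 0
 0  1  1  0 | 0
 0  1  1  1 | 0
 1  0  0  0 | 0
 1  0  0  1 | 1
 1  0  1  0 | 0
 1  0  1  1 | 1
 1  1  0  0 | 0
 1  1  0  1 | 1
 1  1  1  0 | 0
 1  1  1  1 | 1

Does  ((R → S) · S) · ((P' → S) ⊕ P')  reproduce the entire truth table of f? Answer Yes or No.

Check the formula against f row by row:
  P=0, Q=0, R=0, S=0: formula gives 0, f = 0 ✓
  P=0, Q=0, R=0, S=1: formula gives 0, f = 0 ✓
  P=0, Q=0, R=1, S=0: formula gives 0, f = 0 ✓
  P=0, Q=0, R=1, S=1: formula gives 0, f = 0 ✓
  … (the remaining 12 rows also agree.)
No disagreement on any input; they are logically equivalent.

Yes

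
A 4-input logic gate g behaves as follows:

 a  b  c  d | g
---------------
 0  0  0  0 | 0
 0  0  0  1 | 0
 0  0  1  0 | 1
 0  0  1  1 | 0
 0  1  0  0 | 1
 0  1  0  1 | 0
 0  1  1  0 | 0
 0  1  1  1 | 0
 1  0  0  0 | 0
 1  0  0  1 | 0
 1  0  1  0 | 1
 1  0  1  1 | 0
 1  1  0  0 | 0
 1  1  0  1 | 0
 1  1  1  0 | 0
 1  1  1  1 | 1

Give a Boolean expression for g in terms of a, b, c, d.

g(a, b, c, d) = (((((not a and not b) and c) and not d) or (((not a and b) and not c) and not d)) or (((a and not b) and c) and not d)) or (((a and b) and c) and d)

g=1 on 4 inputs: (0,0,1,0), (0,1,0,0), (1,0,1,0), (1,1,1,1). Reading each as a conjunction of literals (¬a·¬b·c·¬d, ¬a·b·¬c·¬d, a·¬b·c·¬d, a·b·c·d) and taking the OR gives the canonical DNF.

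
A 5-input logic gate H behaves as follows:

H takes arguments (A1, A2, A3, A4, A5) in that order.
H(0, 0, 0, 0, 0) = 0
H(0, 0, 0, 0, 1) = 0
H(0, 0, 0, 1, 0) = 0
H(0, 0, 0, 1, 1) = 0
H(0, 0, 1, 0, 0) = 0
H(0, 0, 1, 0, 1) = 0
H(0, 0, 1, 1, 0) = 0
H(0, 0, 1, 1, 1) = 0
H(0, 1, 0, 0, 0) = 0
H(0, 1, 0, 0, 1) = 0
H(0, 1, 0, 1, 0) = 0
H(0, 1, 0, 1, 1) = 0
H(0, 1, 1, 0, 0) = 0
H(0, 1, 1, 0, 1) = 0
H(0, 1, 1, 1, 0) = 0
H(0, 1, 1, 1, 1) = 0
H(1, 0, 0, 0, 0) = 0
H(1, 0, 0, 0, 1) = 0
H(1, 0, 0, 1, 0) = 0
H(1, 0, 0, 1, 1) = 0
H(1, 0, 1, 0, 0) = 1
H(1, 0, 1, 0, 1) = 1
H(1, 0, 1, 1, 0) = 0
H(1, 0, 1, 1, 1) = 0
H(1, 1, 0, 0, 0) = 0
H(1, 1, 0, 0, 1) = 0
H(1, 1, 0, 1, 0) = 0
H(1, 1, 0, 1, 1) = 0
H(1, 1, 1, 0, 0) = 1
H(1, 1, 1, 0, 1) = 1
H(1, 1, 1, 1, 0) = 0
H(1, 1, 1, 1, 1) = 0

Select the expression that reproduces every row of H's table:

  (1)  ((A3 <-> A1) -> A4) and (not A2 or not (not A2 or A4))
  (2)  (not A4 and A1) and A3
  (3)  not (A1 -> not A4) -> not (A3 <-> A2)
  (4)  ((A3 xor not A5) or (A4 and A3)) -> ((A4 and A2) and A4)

2

(1) disagrees with H on (0,0,0,1,0) (formula → 1, table → 0); rule it out.
(3) disagrees with H on (0,0,0,0,0) (formula → 1, table → 0); rule it out.
(4) disagrees with H on (0,0,0,0,1) (formula → 1, table → 0); rule it out.
Only (2) survives; checking it on all 32 rows confirms it matches H.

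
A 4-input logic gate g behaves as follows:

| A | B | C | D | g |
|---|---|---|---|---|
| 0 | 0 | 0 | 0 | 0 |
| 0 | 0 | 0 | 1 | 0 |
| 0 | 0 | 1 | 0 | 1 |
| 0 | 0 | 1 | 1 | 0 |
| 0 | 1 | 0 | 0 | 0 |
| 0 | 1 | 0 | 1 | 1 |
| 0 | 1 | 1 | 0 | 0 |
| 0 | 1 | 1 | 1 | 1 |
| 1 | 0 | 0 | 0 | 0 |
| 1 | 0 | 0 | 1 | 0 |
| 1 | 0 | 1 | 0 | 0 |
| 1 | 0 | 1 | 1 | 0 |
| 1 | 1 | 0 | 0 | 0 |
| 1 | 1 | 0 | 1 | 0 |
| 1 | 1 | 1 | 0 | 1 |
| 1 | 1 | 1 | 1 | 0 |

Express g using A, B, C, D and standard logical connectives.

Collect the rows where g=1 — (0,0,1,0), (0,1,0,1), (0,1,1,1), (1,1,1,0) — and write one minterm per row: ¬A·¬B·C·¬D, ¬A·B·¬C·D, ¬A·B·C·D, A·B·C·¬D. Their union (logical OR) reproduces the table exactly.

g(A, B, C, D) = (((((¬A ∧ ¬B) ∧ C) ∧ ¬D) ∨ (((¬A ∧ B) ∧ ¬C) ∧ D)) ∨ (((¬A ∧ B) ∧ C) ∧ D)) ∨ (((A ∧ B) ∧ C) ∧ ¬D)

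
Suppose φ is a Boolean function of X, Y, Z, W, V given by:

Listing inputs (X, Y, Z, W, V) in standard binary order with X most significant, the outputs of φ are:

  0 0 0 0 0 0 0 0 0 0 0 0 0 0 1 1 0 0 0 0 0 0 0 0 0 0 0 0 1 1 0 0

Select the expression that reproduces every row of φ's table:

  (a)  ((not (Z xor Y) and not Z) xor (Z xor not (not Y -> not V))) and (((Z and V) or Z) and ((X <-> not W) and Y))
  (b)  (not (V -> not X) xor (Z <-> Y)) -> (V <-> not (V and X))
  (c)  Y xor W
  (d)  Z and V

(b) fails at (0,0,0,0,1): the formula yields 1, φ is 0.
(c) fails at (0,0,0,1,0): the formula yields 1, φ is 0.
(d) fails at (0,0,1,0,1): the formula yields 1, φ is 0.
Only (a) survives; checking it on all 32 rows confirms it matches φ.

a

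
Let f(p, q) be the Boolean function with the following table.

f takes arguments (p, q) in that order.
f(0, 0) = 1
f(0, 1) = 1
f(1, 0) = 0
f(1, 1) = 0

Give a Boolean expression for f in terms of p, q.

f(p, q) = not p

The output is the negation of p.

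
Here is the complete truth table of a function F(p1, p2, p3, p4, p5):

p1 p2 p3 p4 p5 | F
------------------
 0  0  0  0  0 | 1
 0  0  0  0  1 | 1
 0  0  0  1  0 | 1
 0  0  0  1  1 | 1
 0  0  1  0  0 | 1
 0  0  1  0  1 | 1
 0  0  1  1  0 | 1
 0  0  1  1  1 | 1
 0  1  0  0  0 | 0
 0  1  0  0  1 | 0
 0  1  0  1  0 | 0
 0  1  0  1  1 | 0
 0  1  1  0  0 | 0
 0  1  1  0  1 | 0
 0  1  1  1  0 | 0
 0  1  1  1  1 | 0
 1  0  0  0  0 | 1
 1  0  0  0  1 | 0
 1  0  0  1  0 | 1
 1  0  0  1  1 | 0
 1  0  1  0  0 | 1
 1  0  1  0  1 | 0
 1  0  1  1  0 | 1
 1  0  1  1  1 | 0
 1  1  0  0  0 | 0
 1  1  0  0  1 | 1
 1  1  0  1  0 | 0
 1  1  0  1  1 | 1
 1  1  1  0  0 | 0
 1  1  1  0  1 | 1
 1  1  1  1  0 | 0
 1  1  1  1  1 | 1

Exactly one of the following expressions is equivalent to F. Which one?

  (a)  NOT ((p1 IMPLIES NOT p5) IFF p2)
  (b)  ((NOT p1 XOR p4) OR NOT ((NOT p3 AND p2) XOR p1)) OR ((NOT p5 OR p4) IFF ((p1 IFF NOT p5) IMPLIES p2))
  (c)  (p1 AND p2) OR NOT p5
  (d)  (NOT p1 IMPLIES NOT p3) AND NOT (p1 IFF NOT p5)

a

(b) disagrees with F on (0,1,0,0,0) (formula → 1, table → 0); rule it out.
(c) disagrees with F on (0,0,0,0,1) (formula → 0, table → 1); rule it out.
(d) disagrees with F on (0,0,0,0,1) (formula → 0, table → 1); rule it out.
(a) is the remaining candidate, and it agrees with F on all 32 inputs.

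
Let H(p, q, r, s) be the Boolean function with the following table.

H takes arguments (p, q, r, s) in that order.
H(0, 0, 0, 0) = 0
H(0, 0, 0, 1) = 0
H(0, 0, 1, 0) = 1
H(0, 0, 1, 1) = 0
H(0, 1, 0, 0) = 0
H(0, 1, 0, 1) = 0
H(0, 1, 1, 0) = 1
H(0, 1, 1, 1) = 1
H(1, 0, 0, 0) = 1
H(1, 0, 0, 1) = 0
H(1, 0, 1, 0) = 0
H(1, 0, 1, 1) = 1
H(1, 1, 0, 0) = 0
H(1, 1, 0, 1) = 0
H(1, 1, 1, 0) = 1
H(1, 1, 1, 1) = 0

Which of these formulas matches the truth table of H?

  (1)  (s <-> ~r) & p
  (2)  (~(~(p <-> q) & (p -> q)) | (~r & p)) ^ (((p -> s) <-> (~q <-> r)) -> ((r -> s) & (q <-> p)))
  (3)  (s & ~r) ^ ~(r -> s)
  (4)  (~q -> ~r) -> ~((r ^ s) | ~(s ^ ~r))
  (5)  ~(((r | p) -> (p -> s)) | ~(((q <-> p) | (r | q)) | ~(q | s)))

(1) fails at (0,0,1,0): the formula yields 0, H is 1.
(3) fails at (0,0,0,1): the formula yields 1, H is 0.
(4) fails at (0,0,0,0): the formula yields 1, H is 0.
(5) fails at (0,0,1,0): the formula yields 0, H is 1.
Only (2) survives; checking it on all 16 rows confirms it matches H.

2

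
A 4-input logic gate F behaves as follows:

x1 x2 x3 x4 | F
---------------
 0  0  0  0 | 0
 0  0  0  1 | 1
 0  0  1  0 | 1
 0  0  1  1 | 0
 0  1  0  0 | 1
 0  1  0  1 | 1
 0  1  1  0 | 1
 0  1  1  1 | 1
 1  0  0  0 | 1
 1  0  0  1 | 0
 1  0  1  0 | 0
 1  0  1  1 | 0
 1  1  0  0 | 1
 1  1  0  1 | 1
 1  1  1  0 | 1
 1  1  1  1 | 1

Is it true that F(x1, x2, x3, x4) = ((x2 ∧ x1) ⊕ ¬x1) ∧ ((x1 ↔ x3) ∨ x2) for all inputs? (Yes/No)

No

Evaluate ((x2 ∧ x1) ⊕ ¬x1) ∧ ((x1 ↔ x3) ∨ x2) on each row and compare to F:
  x1=0, x2=0, x3=0, x4=0: formula gives 1, but F = 0 ✗
Row (0,0,0,0) is a counterexample, so the formula is not equivalent to F.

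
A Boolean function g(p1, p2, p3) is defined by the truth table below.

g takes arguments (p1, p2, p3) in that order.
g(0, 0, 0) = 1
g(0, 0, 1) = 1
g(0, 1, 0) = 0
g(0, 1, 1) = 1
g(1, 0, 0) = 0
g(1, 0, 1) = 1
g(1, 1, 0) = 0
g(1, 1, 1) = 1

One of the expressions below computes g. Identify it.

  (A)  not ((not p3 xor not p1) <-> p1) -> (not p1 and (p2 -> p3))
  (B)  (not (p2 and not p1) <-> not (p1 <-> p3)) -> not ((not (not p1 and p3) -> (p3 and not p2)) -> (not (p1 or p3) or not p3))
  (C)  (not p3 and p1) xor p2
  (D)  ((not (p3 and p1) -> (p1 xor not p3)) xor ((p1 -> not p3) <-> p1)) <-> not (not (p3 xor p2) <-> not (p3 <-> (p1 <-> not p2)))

B

(A) fails at (0,1,0): the formula yields 1, g is 0.
(C) fails at (0,0,0): the formula yields 0, g is 1.
(D) fails at (0,0,1): the formula yields 0, g is 1.
That leaves (B). Evaluating it on every row reproduces the table of g exactly.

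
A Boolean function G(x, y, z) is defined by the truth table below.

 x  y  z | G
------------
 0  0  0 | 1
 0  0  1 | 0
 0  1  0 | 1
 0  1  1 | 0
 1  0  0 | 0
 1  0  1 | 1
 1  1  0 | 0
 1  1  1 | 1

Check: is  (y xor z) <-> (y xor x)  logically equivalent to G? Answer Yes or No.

Yes

Test each input against both G and the formula:
  x=0, y=0, z=0: formula gives 1, G = 1 ✓
  x=0, y=0, z=1: formula gives 0, G = 0 ✓
  x=0, y=1, z=0: formula gives 1, G = 1 ✓
  x=0, y=1, z=1: formula gives 0, G = 0 ✓
  x=1, y=0, z=0: formula gives 0, G = 0 ✓
  … (the remaining 3 rows also agree.)
All 8 rows match — the expression computes G exactly.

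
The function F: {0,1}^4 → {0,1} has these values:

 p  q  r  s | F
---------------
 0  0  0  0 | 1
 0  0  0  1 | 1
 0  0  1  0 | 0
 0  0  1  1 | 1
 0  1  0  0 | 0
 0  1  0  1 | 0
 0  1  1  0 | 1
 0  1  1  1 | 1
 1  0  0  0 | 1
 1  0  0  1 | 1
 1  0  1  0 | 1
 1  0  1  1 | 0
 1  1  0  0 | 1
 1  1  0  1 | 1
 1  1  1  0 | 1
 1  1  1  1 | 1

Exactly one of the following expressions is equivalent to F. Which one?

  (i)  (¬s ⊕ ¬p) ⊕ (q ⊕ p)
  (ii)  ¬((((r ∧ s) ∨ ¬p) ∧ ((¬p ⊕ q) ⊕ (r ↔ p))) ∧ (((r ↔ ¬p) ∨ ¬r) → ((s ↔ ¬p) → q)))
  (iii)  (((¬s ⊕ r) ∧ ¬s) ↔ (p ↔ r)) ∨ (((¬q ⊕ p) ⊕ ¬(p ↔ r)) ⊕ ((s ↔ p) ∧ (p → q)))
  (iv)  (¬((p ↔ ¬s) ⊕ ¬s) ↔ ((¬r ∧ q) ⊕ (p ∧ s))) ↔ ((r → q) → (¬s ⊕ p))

(i) fails at (0,0,0,0): the formula yields 0, F is 1.
(iii) fails at (0,0,1,0): the formula yields 1, F is 0.
(iv) fails at (0,0,0,1): the formula yields 0, F is 1.
(ii) is the remaining candidate, and it agrees with F on all 16 inputs.

ii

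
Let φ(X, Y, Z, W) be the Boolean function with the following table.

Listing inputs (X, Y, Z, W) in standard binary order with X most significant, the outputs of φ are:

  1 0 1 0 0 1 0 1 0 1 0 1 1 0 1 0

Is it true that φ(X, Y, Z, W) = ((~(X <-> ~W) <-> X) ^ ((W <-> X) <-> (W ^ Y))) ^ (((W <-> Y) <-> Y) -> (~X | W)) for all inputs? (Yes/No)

Yes

Evaluate ((~(X <-> ~W) <-> X) ^ ((W <-> X) <-> (W ^ Y))) ^ (((W <-> Y) <-> Y) -> (~X | W)) on each row and compare to φ:
  X=0, Y=0, Z=0, W=0: formula gives 1, φ = 1 ✓
  X=0, Y=0, Z=0, W=1: formula gives 0, φ = 0 ✓
  X=0, Y=0, Z=1, W=0: formula gives 1, φ = 1 ✓
  X=0, Y=0, Z=1, W=1: formula gives 0, φ = 0 ✓
  …and likewise for the remaining 12 rows.
All 16 rows match — the expression computes φ exactly.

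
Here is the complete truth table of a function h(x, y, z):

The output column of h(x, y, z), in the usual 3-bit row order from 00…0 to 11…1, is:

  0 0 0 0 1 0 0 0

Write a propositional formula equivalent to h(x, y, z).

h is 1 on exactly one input, (1,0,0), whose minterm is x·¬y·¬z. So h is just that conjunction.

h(x, y, z) = (x and not y) and not z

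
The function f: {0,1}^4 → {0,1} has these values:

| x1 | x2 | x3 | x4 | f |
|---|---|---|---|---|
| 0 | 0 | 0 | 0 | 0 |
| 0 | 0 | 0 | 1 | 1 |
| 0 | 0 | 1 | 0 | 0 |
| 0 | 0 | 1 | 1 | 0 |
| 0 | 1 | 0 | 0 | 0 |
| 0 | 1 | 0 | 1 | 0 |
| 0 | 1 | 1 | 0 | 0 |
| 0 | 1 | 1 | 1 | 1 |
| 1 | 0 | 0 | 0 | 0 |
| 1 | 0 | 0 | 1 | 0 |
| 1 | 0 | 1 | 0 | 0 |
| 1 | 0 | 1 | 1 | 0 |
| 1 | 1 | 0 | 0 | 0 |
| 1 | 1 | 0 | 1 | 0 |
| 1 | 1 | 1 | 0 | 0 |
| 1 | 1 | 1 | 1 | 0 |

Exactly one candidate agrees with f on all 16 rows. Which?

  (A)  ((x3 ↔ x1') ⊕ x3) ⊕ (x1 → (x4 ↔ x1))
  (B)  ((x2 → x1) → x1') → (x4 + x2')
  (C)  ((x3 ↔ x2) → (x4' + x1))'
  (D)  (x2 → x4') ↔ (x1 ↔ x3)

C

(A) fails at (0,0,0,0): the formula yields 1, f is 0.
(B) fails at (0,0,0,0): the formula yields 1, f is 0.
(D) fails at (0,0,0,0): the formula yields 1, f is 0.
That leaves (C). Evaluating it on every row reproduces the table of f exactly.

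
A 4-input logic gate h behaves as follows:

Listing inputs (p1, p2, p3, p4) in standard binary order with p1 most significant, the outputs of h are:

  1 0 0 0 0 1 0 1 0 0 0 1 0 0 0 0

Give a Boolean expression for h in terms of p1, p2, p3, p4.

h(p1, p2, p3, p4) = (((((p1' · p2') · p3') · p4') + (((p1' · p2) · p3') · p4)) + (((p1' · p2) · p3) · p4)) + (((p1 · p2') · p3) · p4)

h=1 on 4 inputs: (0,0,0,0), (0,1,0,1), (0,1,1,1), (1,0,1,1). Reading each as a conjunction of literals (¬p1·¬p2·¬p3·¬p4, ¬p1·p2·¬p3·p4, ¬p1·p2·p3·p4, p1·¬p2·p3·p4) and taking the OR gives the canonical DNF.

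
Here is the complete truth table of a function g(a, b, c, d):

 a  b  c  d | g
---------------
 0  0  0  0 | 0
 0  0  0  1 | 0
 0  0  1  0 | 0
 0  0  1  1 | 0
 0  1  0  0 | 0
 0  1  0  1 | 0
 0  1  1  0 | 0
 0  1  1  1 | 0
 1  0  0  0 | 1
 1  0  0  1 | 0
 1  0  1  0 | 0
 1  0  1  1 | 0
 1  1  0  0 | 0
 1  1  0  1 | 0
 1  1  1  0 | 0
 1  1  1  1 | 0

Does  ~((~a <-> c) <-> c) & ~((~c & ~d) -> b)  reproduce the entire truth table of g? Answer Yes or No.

Yes

Check the formula against g row by row:
  a=0, b=0, c=0, d=0: formula gives 0, g = 0 ✓
  a=0, b=0, c=0, d=1: formula gives 0, g = 0 ✓
  a=0, b=0, c=1, d=0: formula gives 0, g = 0 ✓
  a=0, b=0, c=1, d=1: formula gives 0, g = 0 ✓
  … (the remaining 12 rows also agree.)
All 16 rows match — the expression computes g exactly.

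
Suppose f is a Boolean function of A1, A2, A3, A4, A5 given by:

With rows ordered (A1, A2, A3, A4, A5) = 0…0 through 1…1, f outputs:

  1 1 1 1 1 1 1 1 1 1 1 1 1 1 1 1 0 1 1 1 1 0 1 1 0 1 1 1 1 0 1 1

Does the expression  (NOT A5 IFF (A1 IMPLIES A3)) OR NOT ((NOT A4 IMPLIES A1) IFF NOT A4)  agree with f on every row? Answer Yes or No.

Yes

Evaluate (NOT A5 IFF (A1 IMPLIES A3)) OR NOT ((NOT A4 IMPLIES A1) IFF NOT A4) on each row and compare to f:
  A1=0, A2=0, A3=0, A4=0, A5=0: formula gives 1, f = 1 ✓
  A1=0, A2=0, A3=0, A4=0, A5=1: formula gives 1, f = 1 ✓
  A1=0, A2=0, A3=0, A4=1, A5=0: formula gives 1, f = 1 ✓
  A1=0, A2=0, A3=0, A4=1, A5=1: formula gives 1, f = 1 ✓
  … (the remaining 28 rows also agree.)
All 32 rows match — the expression computes f exactly.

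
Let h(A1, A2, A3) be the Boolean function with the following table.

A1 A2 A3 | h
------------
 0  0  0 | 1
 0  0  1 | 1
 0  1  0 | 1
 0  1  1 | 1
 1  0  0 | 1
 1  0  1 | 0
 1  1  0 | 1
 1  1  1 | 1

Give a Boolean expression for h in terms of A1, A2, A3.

Only row (1,0,1) gives 0. So h is 1 everywhere except there — the complement of the minterm A1·¬A2·A3.

h(A1, A2, A3) = ((A1 · A2') · A3)'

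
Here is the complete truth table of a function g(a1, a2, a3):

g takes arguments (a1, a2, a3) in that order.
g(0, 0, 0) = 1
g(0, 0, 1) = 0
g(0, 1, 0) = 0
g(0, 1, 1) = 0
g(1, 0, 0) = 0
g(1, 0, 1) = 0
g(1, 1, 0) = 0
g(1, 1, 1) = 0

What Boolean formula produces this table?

The output is 1 only when every input is 0 — NOR of all inputs.

g(a1, a2, a3) = NOT ((a1 OR a2) OR a3)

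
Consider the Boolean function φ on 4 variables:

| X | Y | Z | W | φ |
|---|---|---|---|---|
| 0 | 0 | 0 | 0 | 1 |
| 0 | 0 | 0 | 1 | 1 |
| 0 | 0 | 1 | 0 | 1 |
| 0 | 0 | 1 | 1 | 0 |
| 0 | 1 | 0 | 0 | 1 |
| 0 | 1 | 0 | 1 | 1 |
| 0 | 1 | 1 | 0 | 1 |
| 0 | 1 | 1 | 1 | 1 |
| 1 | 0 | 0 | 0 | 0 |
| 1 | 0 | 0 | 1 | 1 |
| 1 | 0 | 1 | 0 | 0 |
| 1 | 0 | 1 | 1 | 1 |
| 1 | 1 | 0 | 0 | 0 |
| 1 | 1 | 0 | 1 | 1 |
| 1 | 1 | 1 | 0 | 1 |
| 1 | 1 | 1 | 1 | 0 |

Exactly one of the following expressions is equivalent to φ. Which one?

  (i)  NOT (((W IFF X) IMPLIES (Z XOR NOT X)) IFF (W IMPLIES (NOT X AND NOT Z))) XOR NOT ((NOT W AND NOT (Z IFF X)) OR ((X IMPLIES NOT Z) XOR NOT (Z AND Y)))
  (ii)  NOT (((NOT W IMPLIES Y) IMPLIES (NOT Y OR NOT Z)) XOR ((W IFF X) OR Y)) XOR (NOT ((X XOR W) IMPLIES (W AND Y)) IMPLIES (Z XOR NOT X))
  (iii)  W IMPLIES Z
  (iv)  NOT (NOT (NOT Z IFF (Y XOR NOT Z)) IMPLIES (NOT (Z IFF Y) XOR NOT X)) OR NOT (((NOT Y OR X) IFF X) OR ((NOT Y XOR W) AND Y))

(ii) fails at (0,0,0,0): the formula yields 0, φ is 1.
(iii) fails at (0,0,0,1): the formula yields 0, φ is 1.
(iv) fails at (0,0,1,1): the formula yields 1, φ is 0.
That leaves (i). Evaluating it on every row reproduces the table of φ exactly.

i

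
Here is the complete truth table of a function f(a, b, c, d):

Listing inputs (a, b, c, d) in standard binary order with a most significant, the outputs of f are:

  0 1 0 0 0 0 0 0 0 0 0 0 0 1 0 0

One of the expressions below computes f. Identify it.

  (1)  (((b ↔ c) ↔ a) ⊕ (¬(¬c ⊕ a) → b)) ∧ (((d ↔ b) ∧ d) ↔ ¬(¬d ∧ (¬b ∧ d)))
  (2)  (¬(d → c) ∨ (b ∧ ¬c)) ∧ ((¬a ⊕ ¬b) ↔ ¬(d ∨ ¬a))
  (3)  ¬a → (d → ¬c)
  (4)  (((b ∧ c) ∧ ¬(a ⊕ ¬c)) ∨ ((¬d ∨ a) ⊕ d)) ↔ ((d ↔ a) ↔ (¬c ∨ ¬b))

(1) disagrees with f on (0,0,0,1) (formula → 0, table → 1); rule it out.
(3) disagrees with f on (0,0,0,0) (formula → 1, table → 0); rule it out.
(4) disagrees with f on (0,0,0,0) (formula → 1, table → 0); rule it out.
That leaves (2). Evaluating it on every row reproduces the table of f exactly.

2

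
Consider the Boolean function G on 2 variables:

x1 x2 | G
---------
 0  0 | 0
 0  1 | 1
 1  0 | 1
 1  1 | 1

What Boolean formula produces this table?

G(x1, x2) = x1 OR x2

The output is 1 whenever at least one input is 1 — the OR of all inputs.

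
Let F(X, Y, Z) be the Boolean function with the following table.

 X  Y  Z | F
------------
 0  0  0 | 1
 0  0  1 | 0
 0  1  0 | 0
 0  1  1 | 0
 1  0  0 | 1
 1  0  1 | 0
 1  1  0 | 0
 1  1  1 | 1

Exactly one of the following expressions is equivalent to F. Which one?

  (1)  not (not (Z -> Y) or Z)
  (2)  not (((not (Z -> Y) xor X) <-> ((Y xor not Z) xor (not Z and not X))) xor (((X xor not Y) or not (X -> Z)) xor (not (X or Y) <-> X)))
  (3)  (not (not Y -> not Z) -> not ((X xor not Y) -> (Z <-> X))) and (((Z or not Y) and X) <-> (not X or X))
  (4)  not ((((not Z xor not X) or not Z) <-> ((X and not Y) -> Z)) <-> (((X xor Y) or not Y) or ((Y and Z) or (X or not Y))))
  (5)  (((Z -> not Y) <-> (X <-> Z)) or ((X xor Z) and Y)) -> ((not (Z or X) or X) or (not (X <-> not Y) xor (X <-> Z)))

2

(1): at (0,1,0) it gives 1, but F = 0 — eliminated.
(3): at (0,0,0) it gives 0, but F = 1 — eliminated.
(4): at (0,0,0) it gives 0, but F = 1 — eliminated.
(5): at (0,0,1) it gives 1, but F = 0 — eliminated.
That leaves (2). Evaluating it on every row reproduces the table of F exactly.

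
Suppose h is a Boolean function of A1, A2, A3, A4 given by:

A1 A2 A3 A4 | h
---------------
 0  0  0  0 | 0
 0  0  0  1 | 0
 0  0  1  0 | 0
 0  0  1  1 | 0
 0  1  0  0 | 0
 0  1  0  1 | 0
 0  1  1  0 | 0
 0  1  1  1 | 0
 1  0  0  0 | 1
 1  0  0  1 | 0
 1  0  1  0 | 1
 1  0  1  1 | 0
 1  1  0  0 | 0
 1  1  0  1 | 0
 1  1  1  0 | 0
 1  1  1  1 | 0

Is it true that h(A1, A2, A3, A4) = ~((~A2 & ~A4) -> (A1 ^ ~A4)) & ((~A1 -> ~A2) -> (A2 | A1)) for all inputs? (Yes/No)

Test each input against both h and the formula:
  A1=0, A2=0, A3=0, A4=0: formula gives 0, h = 0 ✓
  A1=0, A2=0, A3=0, A4=1: formula gives 0, h = 0 ✓
  A1=0, A2=0, A3=1, A4=0: formula gives 0, h = 0 ✓
  A1=0, A2=0, A3=1, A4=1: formula gives 0, h = 0 ✓
  …and likewise for the remaining 12 rows.
Every row agrees, so the formula is equivalent.

Yes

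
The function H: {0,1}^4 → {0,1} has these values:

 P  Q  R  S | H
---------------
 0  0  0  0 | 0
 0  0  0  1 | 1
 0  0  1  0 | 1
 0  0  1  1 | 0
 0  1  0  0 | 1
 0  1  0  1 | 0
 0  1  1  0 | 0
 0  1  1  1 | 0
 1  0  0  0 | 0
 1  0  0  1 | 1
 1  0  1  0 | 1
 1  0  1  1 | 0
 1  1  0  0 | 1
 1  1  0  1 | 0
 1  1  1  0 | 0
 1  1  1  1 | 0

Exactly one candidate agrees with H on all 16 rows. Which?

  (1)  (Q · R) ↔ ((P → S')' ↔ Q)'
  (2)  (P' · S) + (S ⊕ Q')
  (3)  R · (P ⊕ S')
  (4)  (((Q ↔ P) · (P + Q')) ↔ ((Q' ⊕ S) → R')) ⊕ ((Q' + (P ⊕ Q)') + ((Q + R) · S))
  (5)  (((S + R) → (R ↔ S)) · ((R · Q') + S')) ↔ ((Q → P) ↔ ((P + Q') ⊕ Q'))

(1): at (0,0,0,0) it gives 1, but H = 0 — eliminated.
(2): at (0,0,0,0) it gives 1, but H = 0 — eliminated.
(3): at (0,0,0,1) it gives 0, but H = 1 — eliminated.
(4): at (0,0,0,1) it gives 0, but H = 1 — eliminated.
Only (5) survives; checking it on all 16 rows confirms it matches H.

5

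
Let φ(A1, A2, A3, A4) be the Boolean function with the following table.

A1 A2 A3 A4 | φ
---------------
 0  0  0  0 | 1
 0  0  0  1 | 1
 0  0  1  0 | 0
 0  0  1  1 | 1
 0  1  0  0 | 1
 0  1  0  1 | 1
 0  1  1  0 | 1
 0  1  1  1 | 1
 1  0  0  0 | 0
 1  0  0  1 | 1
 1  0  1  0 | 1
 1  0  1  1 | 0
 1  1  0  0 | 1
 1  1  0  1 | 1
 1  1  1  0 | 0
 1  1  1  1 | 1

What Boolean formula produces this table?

The 0-rows are (0,0,1,0), (1,0,0,0), (1,0,1,1), (1,1,1,0). Take each as a conjunction (¬A1·¬A2·A3·¬A4, A1·¬A2·¬A3·¬A4, A1·¬A2·A3·A4, A1·A2·A3·¬A4), form their disjunction, and complement — that gives a formula that is 1 everywhere φ is.

φ(A1, A2, A3, A4) = ((((((A1' · A2') · A3) · A4') + (((A1 · A2') · A3') · A4')) + (((A1 · A2') · A3) · A4)) + (((A1 · A2) · A3) · A4'))'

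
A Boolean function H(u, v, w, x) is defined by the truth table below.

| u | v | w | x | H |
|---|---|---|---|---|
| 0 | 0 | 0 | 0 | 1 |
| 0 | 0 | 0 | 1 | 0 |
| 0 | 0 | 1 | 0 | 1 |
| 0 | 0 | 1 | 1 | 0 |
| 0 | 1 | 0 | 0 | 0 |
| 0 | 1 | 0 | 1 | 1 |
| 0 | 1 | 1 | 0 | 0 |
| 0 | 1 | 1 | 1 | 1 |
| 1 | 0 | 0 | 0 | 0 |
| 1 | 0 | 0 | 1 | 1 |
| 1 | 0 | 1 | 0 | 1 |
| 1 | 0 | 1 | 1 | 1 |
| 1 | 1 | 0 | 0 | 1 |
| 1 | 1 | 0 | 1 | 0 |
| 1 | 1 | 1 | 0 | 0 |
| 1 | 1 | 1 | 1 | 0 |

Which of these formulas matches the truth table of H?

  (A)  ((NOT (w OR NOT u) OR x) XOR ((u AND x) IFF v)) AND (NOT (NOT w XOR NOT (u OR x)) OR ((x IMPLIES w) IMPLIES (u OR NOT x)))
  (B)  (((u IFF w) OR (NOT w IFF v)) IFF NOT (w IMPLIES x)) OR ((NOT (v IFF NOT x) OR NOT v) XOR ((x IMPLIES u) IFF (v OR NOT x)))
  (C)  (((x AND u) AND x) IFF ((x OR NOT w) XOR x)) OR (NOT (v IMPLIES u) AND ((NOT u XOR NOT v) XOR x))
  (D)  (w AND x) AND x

(B) fails at (0,0,0,0): the formula yields 0, H is 1.
(C) fails at (0,0,0,0): the formula yields 0, H is 1.
(D) fails at (0,0,0,0): the formula yields 0, H is 1.
That leaves (A). Evaluating it on every row reproduces the table of H exactly.

A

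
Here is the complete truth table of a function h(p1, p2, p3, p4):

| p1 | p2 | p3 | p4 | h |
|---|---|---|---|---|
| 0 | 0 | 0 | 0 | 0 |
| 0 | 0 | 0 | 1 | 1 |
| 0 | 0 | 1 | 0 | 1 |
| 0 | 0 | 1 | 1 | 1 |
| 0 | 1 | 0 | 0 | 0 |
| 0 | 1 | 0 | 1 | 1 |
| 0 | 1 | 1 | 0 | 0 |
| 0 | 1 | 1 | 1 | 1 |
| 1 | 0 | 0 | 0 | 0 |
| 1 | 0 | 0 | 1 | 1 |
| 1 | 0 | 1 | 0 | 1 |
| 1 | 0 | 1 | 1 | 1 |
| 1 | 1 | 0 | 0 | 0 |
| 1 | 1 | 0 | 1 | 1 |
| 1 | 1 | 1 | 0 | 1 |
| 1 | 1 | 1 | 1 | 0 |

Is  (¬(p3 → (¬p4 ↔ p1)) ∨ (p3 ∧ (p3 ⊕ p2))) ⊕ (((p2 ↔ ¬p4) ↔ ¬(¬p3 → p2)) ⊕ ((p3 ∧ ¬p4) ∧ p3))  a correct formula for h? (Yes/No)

Test each input against both h and the formula:
  p1=0, p2=0, p3=0, p4=0: formula gives 0, h = 0 ✓
  p1=0, p2=0, p3=0, p4=1: formula gives 1, h = 1 ✓
  p1=0, p2=0, p3=1, p4=0: formula gives 1, h = 1 ✓
  p1=0, p2=0, p3=1, p4=1: formula gives 1, h = 1 ✓
  … (the remaining 12 rows also agree.)
All 16 rows match — the expression computes h exactly.

Yes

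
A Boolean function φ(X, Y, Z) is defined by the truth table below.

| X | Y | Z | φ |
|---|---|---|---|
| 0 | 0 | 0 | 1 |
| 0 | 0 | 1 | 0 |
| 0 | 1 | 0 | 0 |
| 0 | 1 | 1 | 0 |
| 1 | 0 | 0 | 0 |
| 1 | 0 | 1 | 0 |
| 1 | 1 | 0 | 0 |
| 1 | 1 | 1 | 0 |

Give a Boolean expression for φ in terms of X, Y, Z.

φ(X, Y, Z) = ~((X | Y) | Z)

The output is 1 only when every input is 0 — NOR of all inputs.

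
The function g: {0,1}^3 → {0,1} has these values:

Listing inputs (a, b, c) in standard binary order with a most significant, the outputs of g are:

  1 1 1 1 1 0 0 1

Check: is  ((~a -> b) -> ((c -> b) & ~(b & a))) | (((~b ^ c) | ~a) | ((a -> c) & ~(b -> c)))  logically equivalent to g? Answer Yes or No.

Check the formula against g row by row:
  a=0, b=0, c=0: formula gives 1, g = 1 ✓
  a=0, b=0, c=1: formula gives 1, g = 1 ✓
  a=0, b=1, c=0: formula gives 1, g = 1 ✓
  a=0, b=1, c=1: formula gives 1, g = 1 ✓
  a=1, b=0, c=0: formula gives 1, g = 1 ✓
  … (the remaining 3 rows also agree.)
No disagreement on any input; they are logically equivalent.

Yes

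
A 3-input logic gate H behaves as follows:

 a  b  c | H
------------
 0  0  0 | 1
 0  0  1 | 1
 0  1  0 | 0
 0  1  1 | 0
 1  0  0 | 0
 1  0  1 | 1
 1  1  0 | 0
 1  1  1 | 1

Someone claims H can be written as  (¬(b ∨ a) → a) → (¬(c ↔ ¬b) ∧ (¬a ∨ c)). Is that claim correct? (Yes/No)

No

Evaluate (¬(b ∨ a) → a) → (¬(c ↔ ¬b) ∧ (¬a ∨ c)) on each row and compare to H:
  a=0, b=0, c=0: formula gives 1, H = 1 ✓
  a=0, b=0, c=1: formula gives 1, H = 1 ✓
  a=0, b=1, c=0: formula gives 0, H = 0 ✓
  a=0, b=1, c=1: formula gives 1, but H = 0 ✗
Since they disagree at (0,1,1), the expression is not a correct formula for H.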